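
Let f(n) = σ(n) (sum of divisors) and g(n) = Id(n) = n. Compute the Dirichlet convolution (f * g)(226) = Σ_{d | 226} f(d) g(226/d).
(σ * Id)(226) = 1135

Divisors of 226: [1, 2, 113, 226]. For each d | 226:
  d = 1: σ(1) · Id(226/1) = 1 · 226 = 226
  d = 2: σ(2) · Id(226/2) = 3 · 113 = 339
  d = 113: σ(113) · Id(226/113) = 114 · 2 = 228
  d = 226: σ(226) · Id(226/226) = 342 · 1 = 342
Summing: (σ * Id)(226) = 226 + 339 + 228 + 342 = 1135.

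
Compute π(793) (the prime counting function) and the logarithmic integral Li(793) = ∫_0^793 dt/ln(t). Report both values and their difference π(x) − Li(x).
π(793) = 138;  Li(793) ≈ 147.15;  π(x) − Li(x) ≈ -9.15.

Direct count of primes ≤ 793 gives π(793) = 138. Numerical evaluation of the logarithmic integral gives Li(793) ≈ 147.15. The difference π(x) − Li(x) ≈ -9.15 is typically negative for small/moderate x (Li(x) overestimates), though Littlewood's theorem shows this sign changes infinitely often.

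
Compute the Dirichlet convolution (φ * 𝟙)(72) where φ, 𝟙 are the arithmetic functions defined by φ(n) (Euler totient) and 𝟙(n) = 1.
(φ * 𝟙)(72) = 72

Divisors of 72: [1, 2, 3, 4, 6, 8, 9, 12, 18, 24, 36, 72]. For each d | 72:
  d = 1: φ(1) · 𝟙(72/1) = 1 · 1 = 1
  d = 2: φ(2) · 𝟙(72/2) = 1 · 1 = 1
  d = 3: φ(3) · 𝟙(72/3) = 2 · 1 = 2
  d = 4: φ(4) · 𝟙(72/4) = 2 · 1 = 2
  d = 6: φ(6) · 𝟙(72/6) = 2 · 1 = 2
  d = 8: φ(8) · 𝟙(72/8) = 4 · 1 = 4
  d = 9: φ(9) · 𝟙(72/9) = 6 · 1 = 6
  d = 12: φ(12) · 𝟙(72/12) = 4 · 1 = 4
  d = 18: φ(18) · 𝟙(72/18) = 6 · 1 = 6
  d = 24: φ(24) · 𝟙(72/24) = 8 · 1 = 8
  d = 36: φ(36) · 𝟙(72/36) = 12 · 1 = 12
  d = 72: φ(72) · 𝟙(72/72) = 24 · 1 = 24
Summing: (φ * 𝟙)(72) = 1 + 1 + 2 + 2 + 2 + 4 + 6 + 4 + 6 + 8 + 12 + 24 = 72.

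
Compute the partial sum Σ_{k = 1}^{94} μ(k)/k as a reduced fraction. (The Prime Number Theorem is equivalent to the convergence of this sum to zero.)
Σ μ(k)/k = 122466446403627137841531874324276/3961456982724258461775089600226385

Values of μ(k) for 1 ≤ k ≤ 94: μ(1) = 1, μ(2) = -1, μ(3) = -1, μ(5) = -1, μ(6) = 1, μ(7) = -1, μ(10) = 1, μ(11) = -1, μ(13) = -1, μ(14) = 1, μ(15) = 1, μ(17) = -1, μ(19) = -1, μ(21) = 1, μ(22) = 1, μ(23) = -1, μ(26) = 1, μ(29) = -1, μ(30) = -1, μ(31) = -1, μ(33) = 1, μ(34) = 1, μ(35) = 1, μ(37) = -1, μ(38) = 1, μ(39) = 1, μ(41) = -1, μ(42) = -1, μ(43) = -1, μ(46) = 1, μ(47) = -1, μ(51) = 1, μ(53) = -1, μ(55) = 1, μ(57) = 1, μ(58) = 1, μ(59) = -1, μ(61) = -1, μ(62) = 1, μ(65) = 1, μ(66) = -1, μ(67) = -1, μ(69) = 1, μ(70) = -1, μ(71) = -1, μ(73) = -1, μ(74) = 1, μ(77) = 1, μ(78) = -1, μ(79) = -1, μ(82) = 1, μ(83) = -1, μ(85) = 1, μ(86) = 1, μ(87) = 1, μ(89) = -1, μ(91) = 1, μ(93) = 1, μ(94) = 1, with μ = 0 on non-squarefree integers. Summing μ(k)/k for k where μ(k) ≠ 0 gives 122466446403627137841531874324276/3961456982724258461775089600226385 ≈ 0.0309. (PNT ⟺ this sum → 0 as n → ∞.)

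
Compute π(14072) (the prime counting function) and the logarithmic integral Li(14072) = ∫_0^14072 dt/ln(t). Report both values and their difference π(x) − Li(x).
π(14072) = 1659;  Li(14072) ≈ 1679.80;  π(x) − Li(x) ≈ -20.80.

Direct count of primes ≤ 14072 gives π(14072) = 1659. Numerical evaluation of the logarithmic integral gives Li(14072) ≈ 1679.80. The difference π(x) − Li(x) ≈ -20.80 is typically negative for small/moderate x (Li(x) overestimates), though Littlewood's theorem shows this sign changes infinitely often.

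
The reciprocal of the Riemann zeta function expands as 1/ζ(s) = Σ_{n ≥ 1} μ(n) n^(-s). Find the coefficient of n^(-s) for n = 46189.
μ(46189) = 1

Factor n = 46189 = 11 · 13 · 17 · 19. μ(n) = 0 if any exponent ≥ 2 (not squarefree); otherwise μ(n) = (−1)^{ω(n)} where ω(n) is the number of distinct prime factors. Applying: μ(46189) = 1.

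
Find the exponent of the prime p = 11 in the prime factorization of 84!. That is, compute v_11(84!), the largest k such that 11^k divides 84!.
v_11(84!) = 7

Legendre's formula: v_p(n!) = Σ_{k ≥ 1} ⌊n / p^k⌋. For p = 11, n = 84, the terms are:
  ⌊84/11^1⌋ = ⌊84/11⌋ = 7
(the next term ⌊84/11^2⌋ = 0, terminating the sum). Summing: v_11(84!) = 7 = 7.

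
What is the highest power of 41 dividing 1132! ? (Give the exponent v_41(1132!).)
v_41(1132!) = 27

Legendre's formula: v_p(n!) = Σ_{k ≥ 1} ⌊n / p^k⌋. For p = 41, n = 1132, the terms are:
  ⌊1132/41^1⌋ = ⌊1132/41⌋ = 27
(the next term ⌊1132/41^2⌋ = 0, terminating the sum). Summing: v_41(1132!) = 27 = 27.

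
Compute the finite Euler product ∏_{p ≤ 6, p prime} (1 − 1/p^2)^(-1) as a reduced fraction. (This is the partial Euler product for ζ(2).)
∏ = 25/16

The primes p ≤ 6 are [2, 3, 5]. For each prime, (1 − 1/p^2)^(-1) = p^2 / (p^2 − 1). The product is (1 − 1/2^2)^(-1), (1 − 1/3^2)^(-1), (1 − 1/5^2)^(-1) = ∏ p^2 / (p^2 − 1) = 25/16.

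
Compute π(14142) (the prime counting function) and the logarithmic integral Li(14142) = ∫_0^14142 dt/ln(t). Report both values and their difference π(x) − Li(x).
π(14142) = 1663;  Li(14142) ≈ 1687.12;  π(x) − Li(x) ≈ -24.12.

Direct count of primes ≤ 14142 gives π(14142) = 1663. Numerical evaluation of the logarithmic integral gives Li(14142) ≈ 1687.12. The difference π(x) − Li(x) ≈ -24.12 is typically negative for small/moderate x (Li(x) overestimates), though Littlewood's theorem shows this sign changes infinitely often.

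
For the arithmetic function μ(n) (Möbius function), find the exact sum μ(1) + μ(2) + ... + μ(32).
Σ_{n ≤ 32} μ(n) = -4

Compute μ(n) for each 1 ≤ n ≤ 32: μ(1) = 1, μ(2) = -1, μ(3) = -1, μ(4) = 0, μ(5) = -1, μ(6) = 1, μ(7) = -1, μ(8) = 0, μ(9) = 0, μ(10) = 1, μ(11) = -1, μ(12) = 0, μ(13) = -1, μ(14) = 1, μ(15) = 1, μ(16) = 0, μ(17) = -1, μ(18) = 0, μ(19) = -1, μ(20) = 0, μ(21) = 1, μ(22) = 1, μ(23) = -1, μ(24) = 0, μ(25) = 0, μ(26) = 1, μ(27) = 0, μ(28) = 0, μ(29) = -1, μ(30) = -1, μ(31) = -1, μ(32) = 0. Summing all 32 values: -4. (Mertens function M(x) = Σ_{n ≤ x} μ(n); on average M(x) should be small (PNT ⟺ M(x) = o(x)).)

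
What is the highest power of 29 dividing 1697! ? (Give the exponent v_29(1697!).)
v_29(1697!) = 60

Legendre's formula: v_p(n!) = Σ_{k ≥ 1} ⌊n / p^k⌋. For p = 29, n = 1697, the terms are:
  ⌊1697/29^1⌋ = ⌊1697/29⌋ = 58
  ⌊1697/29^2⌋ = ⌊1697/841⌋ = 2
(the next term ⌊1697/29^3⌋ = 0, terminating the sum). Summing: v_29(1697!) = 58 + 2 = 60.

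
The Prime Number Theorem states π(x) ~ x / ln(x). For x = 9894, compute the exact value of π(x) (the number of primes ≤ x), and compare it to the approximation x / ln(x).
π(9894) = 1220;  x/ln(x) ≈ 1075.47;  relative error ≈ 11.85%.

Directly count primes up to 9894: π(9894) = 1220. The PNT approximation gives 9894/ln(9894) ≈ 9894/9.19968 ≈ 1075.47. Relative error (π(x) − x/ln(x)) / π(x) ≈ 11.85%; the approximation is known to undercount slightly (Li(x) is a better estimate).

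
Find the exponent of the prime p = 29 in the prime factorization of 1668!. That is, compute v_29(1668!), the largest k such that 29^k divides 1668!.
v_29(1668!) = 58

Legendre's formula: v_p(n!) = Σ_{k ≥ 1} ⌊n / p^k⌋. For p = 29, n = 1668, the terms are:
  ⌊1668/29^1⌋ = ⌊1668/29⌋ = 57
  ⌊1668/29^2⌋ = ⌊1668/841⌋ = 1
(the next term ⌊1668/29^3⌋ = 0, terminating the sum). Summing: v_29(1668!) = 57 + 1 = 58.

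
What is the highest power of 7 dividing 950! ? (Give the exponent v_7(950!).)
v_7(950!) = 156

Legendre's formula: v_p(n!) = Σ_{k ≥ 1} ⌊n / p^k⌋. For p = 7, n = 950, the terms are:
  ⌊950/7^1⌋ = ⌊950/7⌋ = 135
  ⌊950/7^2⌋ = ⌊950/49⌋ = 19
  ⌊950/7^3⌋ = ⌊950/343⌋ = 2
(the next term ⌊950/7^4⌋ = 0, terminating the sum). Summing: v_7(950!) = 135 + 19 + 2 = 156.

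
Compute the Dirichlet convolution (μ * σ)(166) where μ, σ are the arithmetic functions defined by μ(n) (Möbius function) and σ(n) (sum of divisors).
(μ * σ)(166) = 166

Divisors of 166: [1, 2, 83, 166]. For each d | 166:
  d = 1: μ(1) · σ(166/1) = 1 · 252 = 252
  d = 2: μ(2) · σ(166/2) = -1 · 84 = -84
  d = 83: μ(83) · σ(166/83) = -1 · 3 = -3
  d = 166: μ(166) · σ(166/166) = 1 · 1 = 1
Summing: (μ * σ)(166) = 252 + -84 + -3 + 1 = 166.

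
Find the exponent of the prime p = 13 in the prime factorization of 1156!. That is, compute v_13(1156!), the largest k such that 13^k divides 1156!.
v_13(1156!) = 94

Legendre's formula: v_p(n!) = Σ_{k ≥ 1} ⌊n / p^k⌋. For p = 13, n = 1156, the terms are:
  ⌊1156/13^1⌋ = ⌊1156/13⌋ = 88
  ⌊1156/13^2⌋ = ⌊1156/169⌋ = 6
(the next term ⌊1156/13^3⌋ = 0, terminating the sum). Summing: v_13(1156!) = 88 + 6 = 94.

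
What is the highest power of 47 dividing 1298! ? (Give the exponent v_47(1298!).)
v_47(1298!) = 27

Legendre's formula: v_p(n!) = Σ_{k ≥ 1} ⌊n / p^k⌋. For p = 47, n = 1298, the terms are:
  ⌊1298/47^1⌋ = ⌊1298/47⌋ = 27
(the next term ⌊1298/47^2⌋ = 0, terminating the sum). Summing: v_47(1298!) = 27 = 27.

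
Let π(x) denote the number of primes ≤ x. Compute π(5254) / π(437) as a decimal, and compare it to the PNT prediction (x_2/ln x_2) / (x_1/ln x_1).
π(5254)/π(437) = 697/84 ≈ 8.2976;  PNT prediction ≈ 8.5328.

π(437) = 84 and π(5254) = 697, so π(5254)/π(437) ≈ 8.2976. The PNT-predicted ratio is (5254/ln(5254)) / (437/ln(437)) ≈ 8.5328. The two agree to within a few percent, as expected.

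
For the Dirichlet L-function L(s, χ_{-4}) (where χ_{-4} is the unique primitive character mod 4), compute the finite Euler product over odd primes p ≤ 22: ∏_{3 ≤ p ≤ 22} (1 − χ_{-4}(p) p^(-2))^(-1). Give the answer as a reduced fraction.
∏ = 14933966047/16280616960

The odd primes p ≤ 22 are [3, 5, 7, 11, 13, 17, 19]. For each, χ(p) = 1 if p ≡ 1 mod 4, χ(p) = −1 if p ≡ 3 mod 4. Taking (1 − χ(p)/p^2)^(-1) = p^2/(p^2 − χ(p)): (1 − (-1)/3^2)^(-1) · (1 − (1)/5^2)^(-1) · (1 − (-1)/7^2)^(-1) · (1 − (-1)/11^2)^(-1) · (1 − (1)/13^2)^(-1) · (1 − (1)/17^2)^(-1) · (1 − (-1)/19^2)^(-1) = 14933966047/16280616960.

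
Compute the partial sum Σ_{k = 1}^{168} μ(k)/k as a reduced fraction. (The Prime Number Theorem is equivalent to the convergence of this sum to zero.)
Σ μ(k)/k = 3320595668723936105212130194759121950701456962705503856339925674/481473710367991963528473107950567214598209565303106537707981745635

Values of μ(k) for 1 ≤ k ≤ 168: μ(1) = 1, μ(2) = -1, μ(3) = -1, μ(5) = -1, μ(6) = 1, μ(7) = -1, μ(10) = 1, μ(11) = -1, μ(13) = -1, μ(14) = 1, μ(15) = 1, μ(17) = -1, μ(19) = -1, μ(21) = 1, μ(22) = 1, μ(23) = -1, μ(26) = 1, μ(29) = -1, μ(30) = -1, μ(31) = -1, μ(33) = 1, μ(34) = 1, μ(35) = 1, μ(37) = -1, μ(38) = 1, μ(39) = 1, μ(41) = -1, μ(42) = -1, μ(43) = -1, μ(46) = 1, μ(47) = -1, μ(51) = 1, μ(53) = -1, μ(55) = 1, μ(57) = 1, μ(58) = 1, μ(59) = -1, μ(61) = -1, μ(62) = 1, μ(65) = 1, μ(66) = -1, μ(67) = -1, μ(69) = 1, μ(70) = -1, μ(71) = -1, μ(73) = -1, μ(74) = 1, μ(77) = 1, μ(78) = -1, μ(79) = -1, μ(82) = 1, μ(83) = -1, μ(85) = 1, μ(86) = 1, μ(87) = 1, μ(89) = -1, μ(91) = 1, μ(93) = 1, μ(94) = 1, μ(95) = 1, μ(97) = -1, μ(101) = -1, μ(102) = -1, μ(103) = -1, μ(105) = -1, μ(106) = 1, μ(107) = -1, μ(109) = -1, μ(110) = -1, μ(111) = 1, μ(113) = -1, μ(114) = -1, μ(115) = 1, μ(118) = 1, μ(119) = 1, μ(122) = 1, μ(123) = 1, μ(127) = -1, μ(129) = 1, μ(130) = -1, μ(131) = -1, μ(133) = 1, μ(134) = 1, μ(137) = -1, μ(138) = -1, μ(139) = -1, μ(141) = 1, μ(142) = 1, μ(143) = 1, μ(145) = 1, μ(146) = 1, μ(149) = -1, μ(151) = -1, μ(154) = -1, μ(155) = 1, μ(157) = -1, μ(158) = 1, μ(159) = 1, μ(161) = 1, μ(163) = -1, μ(165) = -1, μ(166) = 1, μ(167) = -1, with μ = 0 on non-squarefree integers. Summing μ(k)/k for k where μ(k) ≠ 0 gives 3320595668723936105212130194759121950701456962705503856339925674/481473710367991963528473107950567214598209565303106537707981745635 ≈ 0.0069. (PNT ⟺ this sum → 0 as n → ∞.)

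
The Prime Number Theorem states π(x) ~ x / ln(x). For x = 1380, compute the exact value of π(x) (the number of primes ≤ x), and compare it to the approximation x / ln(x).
π(1380) = 220;  x/ln(x) ≈ 190.88;  relative error ≈ 13.24%.

Directly count primes up to 1380: π(1380) = 220. The PNT approximation gives 1380/ln(1380) ≈ 1380/7.22984 ≈ 190.88. Relative error (π(x) − x/ln(x)) / π(x) ≈ 13.24%; the approximation is known to undercount slightly (Li(x) is a better estimate).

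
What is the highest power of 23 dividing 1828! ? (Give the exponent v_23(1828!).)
v_23(1828!) = 82

Legendre's formula: v_p(n!) = Σ_{k ≥ 1} ⌊n / p^k⌋. For p = 23, n = 1828, the terms are:
  ⌊1828/23^1⌋ = ⌊1828/23⌋ = 79
  ⌊1828/23^2⌋ = ⌊1828/529⌋ = 3
(the next term ⌊1828/23^3⌋ = 0, terminating the sum). Summing: v_23(1828!) = 79 + 3 = 82.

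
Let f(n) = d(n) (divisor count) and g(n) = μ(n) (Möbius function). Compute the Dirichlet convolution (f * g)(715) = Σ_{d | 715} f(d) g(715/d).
(d * μ)(715) = 1

Divisors of 715: [1, 5, 11, 13, 55, 65, 143, 715]. For each d | 715:
  d = 1: d(1) · μ(715/1) = 1 · -1 = -1
  d = 5: d(5) · μ(715/5) = 2 · 1 = 2
  d = 11: d(11) · μ(715/11) = 2 · 1 = 2
  d = 13: d(13) · μ(715/13) = 2 · 1 = 2
  d = 55: d(55) · μ(715/55) = 4 · -1 = -4
  d = 65: d(65) · μ(715/65) = 4 · -1 = -4
  d = 143: d(143) · μ(715/143) = 4 · -1 = -4
  d = 715: d(715) · μ(715/715) = 8 · 1 = 8
Summing: (d * μ)(715) = -1 + 2 + 2 + 2 + -4 + -4 + -4 + 8 = 1.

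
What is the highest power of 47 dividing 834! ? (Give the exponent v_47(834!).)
v_47(834!) = 17

Legendre's formula: v_p(n!) = Σ_{k ≥ 1} ⌊n / p^k⌋. For p = 47, n = 834, the terms are:
  ⌊834/47^1⌋ = ⌊834/47⌋ = 17
(the next term ⌊834/47^2⌋ = 0, terminating the sum). Summing: v_47(834!) = 17 = 17.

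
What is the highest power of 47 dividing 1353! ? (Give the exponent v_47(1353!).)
v_47(1353!) = 28

Legendre's formula: v_p(n!) = Σ_{k ≥ 1} ⌊n / p^k⌋. For p = 47, n = 1353, the terms are:
  ⌊1353/47^1⌋ = ⌊1353/47⌋ = 28
(the next term ⌊1353/47^2⌋ = 0, terminating the sum). Summing: v_47(1353!) = 28 = 28.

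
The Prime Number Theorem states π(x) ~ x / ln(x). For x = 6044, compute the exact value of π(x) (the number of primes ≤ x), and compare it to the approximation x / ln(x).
π(6044) = 788;  x/ln(x) ≈ 694.17;  relative error ≈ 11.91%.

Directly count primes up to 6044: π(6044) = 788. The PNT approximation gives 6044/ln(6044) ≈ 6044/8.70682 ≈ 694.17. Relative error (π(x) − x/ln(x)) / π(x) ≈ 11.91%; the approximation is known to undercount slightly (Li(x) is a better estimate).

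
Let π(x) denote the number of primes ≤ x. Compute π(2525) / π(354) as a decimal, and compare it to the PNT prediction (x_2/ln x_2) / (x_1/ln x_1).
π(2525)/π(354) = 369/71 ≈ 5.1972;  PNT prediction ≈ 5.3439.

π(354) = 71 and π(2525) = 369, so π(2525)/π(354) ≈ 5.1972. The PNT-predicted ratio is (2525/ln(2525)) / (354/ln(354)) ≈ 5.3439. The two agree to within a few percent, as expected.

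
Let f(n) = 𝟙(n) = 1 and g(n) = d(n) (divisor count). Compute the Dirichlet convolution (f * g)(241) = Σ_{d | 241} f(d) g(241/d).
(𝟙 * d)(241) = 3

Divisors of 241: [1, 241]. For each d | 241:
  d = 1: 𝟙(1) · d(241/1) = 1 · 2 = 2
  d = 241: 𝟙(241) · d(241/241) = 1 · 1 = 1
Summing: (𝟙 * d)(241) = 2 + 1 = 3.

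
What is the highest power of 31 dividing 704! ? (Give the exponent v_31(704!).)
v_31(704!) = 22

Legendre's formula: v_p(n!) = Σ_{k ≥ 1} ⌊n / p^k⌋. For p = 31, n = 704, the terms are:
  ⌊704/31^1⌋ = ⌊704/31⌋ = 22
(the next term ⌊704/31^2⌋ = 0, terminating the sum). Summing: v_31(704!) = 22 = 22.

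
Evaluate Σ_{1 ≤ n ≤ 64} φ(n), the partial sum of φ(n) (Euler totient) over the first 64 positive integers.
Σ_{n ≤ 64} φ(n) = 1260

Compute φ(n) for each 1 ≤ n ≤ 64: φ(1) = 1, φ(2) = 1, φ(3) = 2, φ(4) = 2, φ(5) = 4, φ(6) = 2, φ(7) = 6, φ(8) = 4, φ(9) = 6, φ(10) = 4, φ(11) = 10, φ(12) = 4, φ(13) = 12, φ(14) = 6, φ(15) = 8, φ(16) = 8, φ(17) = 16, φ(18) = 6, φ(19) = 18, φ(20) = 8, φ(21) = 12, φ(22) = 10, φ(23) = 22, φ(24) = 8, φ(25) = 20, φ(26) = 12, φ(27) = 18, φ(28) = 12, φ(29) = 28, φ(30) = 8, φ(31) = 30, φ(32) = 16, φ(33) = 20, φ(34) = 16, φ(35) = 24, φ(36) = 12, φ(37) = 36, φ(38) = 18, φ(39) = 24, φ(40) = 16, φ(41) = 40, φ(42) = 12, φ(43) = 42, φ(44) = 20, φ(45) = 24, φ(46) = 22, φ(47) = 46, φ(48) = 16, φ(49) = 42, φ(50) = 20, φ(51) = 32, φ(52) = 24, φ(53) = 52, φ(54) = 18, φ(55) = 40, φ(56) = 24, φ(57) = 36, φ(58) = 28, φ(59) = 58, φ(60) = 16, φ(61) = 60, φ(62) = 30, φ(63) = 36, φ(64) = 32. Summing all 64 values: 1260. (Average order: Σ_{n ≤ x} φ(n) ~ (3/π²) x². For x = 64, (3/π²)·64² ≈ 1245.03.)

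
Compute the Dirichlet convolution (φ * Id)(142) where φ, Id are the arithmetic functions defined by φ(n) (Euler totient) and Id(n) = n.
(φ * Id)(142) = 423

Divisors of 142: [1, 2, 71, 142]. For each d | 142:
  d = 1: φ(1) · Id(142/1) = 1 · 142 = 142
  d = 2: φ(2) · Id(142/2) = 1 · 71 = 71
  d = 71: φ(71) · Id(142/71) = 70 · 2 = 140
  d = 142: φ(142) · Id(142/142) = 70 · 1 = 70
Summing: (φ * Id)(142) = 142 + 71 + 140 + 70 = 423.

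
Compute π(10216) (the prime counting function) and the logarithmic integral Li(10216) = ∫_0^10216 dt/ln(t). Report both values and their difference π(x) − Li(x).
π(10216) = 1253;  Li(10216) ≈ 1269.56;  π(x) − Li(x) ≈ -16.56.

Direct count of primes ≤ 10216 gives π(10216) = 1253. Numerical evaluation of the logarithmic integral gives Li(10216) ≈ 1269.56. The difference π(x) − Li(x) ≈ -16.56 is typically negative for small/moderate x (Li(x) overestimates), though Littlewood's theorem shows this sign changes infinitely often.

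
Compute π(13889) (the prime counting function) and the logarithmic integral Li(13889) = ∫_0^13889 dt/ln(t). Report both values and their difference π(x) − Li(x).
π(13889) = 1641;  Li(13889) ≈ 1660.63;  π(x) − Li(x) ≈ -19.63.

Direct count of primes ≤ 13889 gives π(13889) = 1641. Numerical evaluation of the logarithmic integral gives Li(13889) ≈ 1660.63. The difference π(x) − Li(x) ≈ -19.63 is typically negative for small/moderate x (Li(x) overestimates), though Littlewood's theorem shows this sign changes infinitely often.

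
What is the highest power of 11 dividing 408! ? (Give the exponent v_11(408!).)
v_11(408!) = 40

Legendre's formula: v_p(n!) = Σ_{k ≥ 1} ⌊n / p^k⌋. For p = 11, n = 408, the terms are:
  ⌊408/11^1⌋ = ⌊408/11⌋ = 37
  ⌊408/11^2⌋ = ⌊408/121⌋ = 3
(the next term ⌊408/11^3⌋ = 0, terminating the sum). Summing: v_11(408!) = 37 + 3 = 40.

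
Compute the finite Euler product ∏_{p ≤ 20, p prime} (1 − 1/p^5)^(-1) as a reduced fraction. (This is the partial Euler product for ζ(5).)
∏ = 995488417328655275157507375/960036697434231116505428608

The primes p ≤ 20 are [2, 3, 5, 7, 11, 13, 17, 19]. For each prime, (1 − 1/p^5)^(-1) = p^5 / (p^5 − 1). The product is (1 − 1/2^5)^(-1), (1 − 1/3^5)^(-1), (1 − 1/5^5)^(-1), (1 − 1/7^5)^(-1), (1 − 1/11^5)^(-1), (1 − 1/13^5)^(-1), (1 − 1/17^5)^(-1), (1 − 1/19^5)^(-1) = ∏ p^5 / (p^5 − 1) = 995488417328655275157507375/960036697434231116505428608.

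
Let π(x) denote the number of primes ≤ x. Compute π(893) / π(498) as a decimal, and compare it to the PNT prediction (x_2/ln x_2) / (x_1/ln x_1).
π(893)/π(498) = 154/94 ≈ 1.6383;  PNT prediction ≈ 1.6391.

π(498) = 94 and π(893) = 154, so π(893)/π(498) ≈ 1.6383. The PNT-predicted ratio is (893/ln(893)) / (498/ln(498)) ≈ 1.6391. The two agree to within a few percent, as expected.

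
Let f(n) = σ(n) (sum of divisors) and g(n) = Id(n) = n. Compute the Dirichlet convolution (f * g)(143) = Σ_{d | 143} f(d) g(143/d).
(σ * Id)(143) = 621

Divisors of 143: [1, 11, 13, 143]. For each d | 143:
  d = 1: σ(1) · Id(143/1) = 1 · 143 = 143
  d = 11: σ(11) · Id(143/11) = 12 · 13 = 156
  d = 13: σ(13) · Id(143/13) = 14 · 11 = 154
  d = 143: σ(143) · Id(143/143) = 168 · 1 = 168
Summing: (σ * Id)(143) = 143 + 156 + 154 + 168 = 621.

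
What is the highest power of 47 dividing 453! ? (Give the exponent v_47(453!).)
v_47(453!) = 9

Legendre's formula: v_p(n!) = Σ_{k ≥ 1} ⌊n / p^k⌋. For p = 47, n = 453, the terms are:
  ⌊453/47^1⌋ = ⌊453/47⌋ = 9
(the next term ⌊453/47^2⌋ = 0, terminating the sum). Summing: v_47(453!) = 9 = 9.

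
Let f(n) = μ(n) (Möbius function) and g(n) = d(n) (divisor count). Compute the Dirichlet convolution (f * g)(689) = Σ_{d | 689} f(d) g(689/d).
(μ * d)(689) = 1

Divisors of 689: [1, 13, 53, 689]. For each d | 689:
  d = 1: μ(1) · d(689/1) = 1 · 4 = 4
  d = 13: μ(13) · d(689/13) = -1 · 2 = -2
  d = 53: μ(53) · d(689/53) = -1 · 2 = -2
  d = 689: μ(689) · d(689/689) = 1 · 1 = 1
Summing: (μ * d)(689) = 4 + -2 + -2 + 1 = 1.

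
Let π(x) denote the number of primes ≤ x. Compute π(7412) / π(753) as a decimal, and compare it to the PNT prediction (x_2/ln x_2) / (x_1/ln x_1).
π(7412)/π(753) = 940/133 ≈ 7.0677;  PNT prediction ≈ 7.3172.

π(753) = 133 and π(7412) = 940, so π(7412)/π(753) ≈ 7.0677. The PNT-predicted ratio is (7412/ln(7412)) / (753/ln(753)) ≈ 7.3172. The two agree to within a few percent, as expected.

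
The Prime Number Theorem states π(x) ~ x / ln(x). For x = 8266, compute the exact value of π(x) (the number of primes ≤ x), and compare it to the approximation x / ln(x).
π(8266) = 1036;  x/ln(x) ≈ 916.42;  relative error ≈ 11.54%.

Directly count primes up to 8266: π(8266) = 1036. The PNT approximation gives 8266/ln(8266) ≈ 8266/9.01991 ≈ 916.42. Relative error (π(x) − x/ln(x)) / π(x) ≈ 11.54%; the approximation is known to undercount slightly (Li(x) is a better estimate).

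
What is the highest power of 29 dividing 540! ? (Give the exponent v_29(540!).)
v_29(540!) = 18

Legendre's formula: v_p(n!) = Σ_{k ≥ 1} ⌊n / p^k⌋. For p = 29, n = 540, the terms are:
  ⌊540/29^1⌋ = ⌊540/29⌋ = 18
(the next term ⌊540/29^2⌋ = 0, terminating the sum). Summing: v_29(540!) = 18 = 18.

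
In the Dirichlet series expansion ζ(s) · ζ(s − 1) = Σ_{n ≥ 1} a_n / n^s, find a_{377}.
σ(377) = 420

In the product (Σ m^0/m^s)(Σ k / k^s) = Σ (Σ_{d | n} d) / n^s, the coefficient of 1/n^s is σ(n) = Σ_{d | n} d. For n = 377, divisors are [1, 13, 29, 377]; summing: σ(377) = 420.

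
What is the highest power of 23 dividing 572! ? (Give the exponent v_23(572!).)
v_23(572!) = 25

Legendre's formula: v_p(n!) = Σ_{k ≥ 1} ⌊n / p^k⌋. For p = 23, n = 572, the terms are:
  ⌊572/23^1⌋ = ⌊572/23⌋ = 24
  ⌊572/23^2⌋ = ⌊572/529⌋ = 1
(the next term ⌊572/23^3⌋ = 0, terminating the sum). Summing: v_23(572!) = 24 + 1 = 25.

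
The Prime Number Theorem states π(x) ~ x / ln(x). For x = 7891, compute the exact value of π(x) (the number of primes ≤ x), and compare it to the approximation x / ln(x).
π(7891) = 997;  x/ln(x) ≈ 879.37;  relative error ≈ 11.80%.

Directly count primes up to 7891: π(7891) = 997. The PNT approximation gives 7891/ln(7891) ≈ 7891/8.97348 ≈ 879.37. Relative error (π(x) − x/ln(x)) / π(x) ≈ 11.80%; the approximation is known to undercount slightly (Li(x) is a better estimate).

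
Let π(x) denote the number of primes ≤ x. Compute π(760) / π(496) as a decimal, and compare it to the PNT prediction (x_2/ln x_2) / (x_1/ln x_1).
π(760)/π(496) = 134/94 ≈ 1.4255;  PNT prediction ≈ 1.4337.

π(496) = 94 and π(760) = 134, so π(760)/π(496) ≈ 1.4255. The PNT-predicted ratio is (760/ln(760)) / (496/ln(496)) ≈ 1.4337. The two agree to within a few percent, as expected.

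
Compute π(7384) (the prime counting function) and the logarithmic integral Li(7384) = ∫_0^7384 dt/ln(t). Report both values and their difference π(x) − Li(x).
π(7384) = 938;  Li(7384) ≈ 957.57;  π(x) − Li(x) ≈ -19.57.

Direct count of primes ≤ 7384 gives π(7384) = 938. Numerical evaluation of the logarithmic integral gives Li(7384) ≈ 957.57. The difference π(x) − Li(x) ≈ -19.57 is typically negative for small/moderate x (Li(x) overestimates), though Littlewood's theorem shows this sign changes infinitely often.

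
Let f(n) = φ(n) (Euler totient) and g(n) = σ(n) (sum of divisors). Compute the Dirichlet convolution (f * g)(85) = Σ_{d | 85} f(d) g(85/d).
(φ * σ)(85) = 340

Divisors of 85: [1, 5, 17, 85]. For each d | 85:
  d = 1: φ(1) · σ(85/1) = 1 · 108 = 108
  d = 5: φ(5) · σ(85/5) = 4 · 18 = 72
  d = 17: φ(17) · σ(85/17) = 16 · 6 = 96
  d = 85: φ(85) · σ(85/85) = 64 · 1 = 64
Summing: (φ * σ)(85) = 108 + 72 + 96 + 64 = 340.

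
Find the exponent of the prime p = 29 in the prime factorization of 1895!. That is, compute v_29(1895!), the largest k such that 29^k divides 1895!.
v_29(1895!) = 67

Legendre's formula: v_p(n!) = Σ_{k ≥ 1} ⌊n / p^k⌋. For p = 29, n = 1895, the terms are:
  ⌊1895/29^1⌋ = ⌊1895/29⌋ = 65
  ⌊1895/29^2⌋ = ⌊1895/841⌋ = 2
(the next term ⌊1895/29^3⌋ = 0, terminating the sum). Summing: v_29(1895!) = 65 + 2 = 67.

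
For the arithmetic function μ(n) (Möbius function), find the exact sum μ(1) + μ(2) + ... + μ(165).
Σ_{n ≤ 165} μ(n) = -1

Compute μ(n) for each 1 ≤ n ≤ 165: μ(1) = 1, μ(2) = -1, μ(3) = -1, μ(4) = 0, μ(5) = -1, μ(6) = 1, μ(7) = -1, μ(8) = 0, μ(9) = 0, μ(10) = 1, μ(11) = -1, μ(12) = 0, μ(13) = -1, μ(14) = 1, μ(15) = 1, μ(16) = 0, μ(17) = -1, μ(18) = 0, μ(19) = -1, μ(20) = 0, μ(21) = 1, μ(22) = 1, μ(23) = -1, μ(24) = 0, μ(25) = 0, μ(26) = 1, μ(27) = 0, μ(28) = 0, μ(29) = -1, μ(30) = -1, μ(31) = -1, μ(32) = 0, μ(33) = 1, μ(34) = 1, μ(35) = 1, μ(36) = 0, μ(37) = -1, μ(38) = 1, μ(39) = 1, μ(40) = 0, μ(41) = -1, μ(42) = -1, μ(43) = -1, μ(44) = 0, μ(45) = 0, μ(46) = 1, μ(47) = -1, μ(48) = 0, μ(49) = 0, μ(50) = 0, μ(51) = 1, μ(52) = 0, μ(53) = -1, μ(54) = 0, μ(55) = 1, μ(56) = 0, μ(57) = 1, μ(58) = 1, μ(59) = -1, μ(60) = 0, μ(61) = -1, μ(62) = 1, μ(63) = 0, μ(64) = 0, μ(65) = 1, μ(66) = -1, μ(67) = -1, μ(68) = 0, μ(69) = 1, μ(70) = -1, μ(71) = -1, μ(72) = 0, μ(73) = -1, μ(74) = 1, μ(75) = 0, μ(76) = 0, μ(77) = 1, μ(78) = -1, μ(79) = -1, μ(80) = 0, μ(81) = 0, μ(82) = 1, μ(83) = -1, μ(84) = 0, μ(85) = 1, μ(86) = 1, μ(87) = 1, μ(88) = 0, μ(89) = -1, μ(90) = 0, μ(91) = 1, μ(92) = 0, μ(93) = 1, μ(94) = 1, μ(95) = 1, μ(96) = 0, μ(97) = -1, μ(98) = 0, μ(99) = 0, μ(100) = 0, μ(101) = -1, μ(102) = -1, μ(103) = -1, μ(104) = 0, μ(105) = -1, μ(106) = 1, μ(107) = -1, μ(108) = 0, μ(109) = -1, μ(110) = -1, μ(111) = 1, μ(112) = 0, μ(113) = -1, μ(114) = -1, μ(115) = 1, μ(116) = 0, μ(117) = 0, μ(118) = 1, μ(119) = 1, μ(120) = 0, μ(121) = 0, μ(122) = 1, μ(123) = 1, μ(124) = 0, μ(125) = 0, μ(126) = 0, μ(127) = -1, μ(128) = 0, μ(129) = 1, μ(130) = -1, μ(131) = -1, μ(132) = 0, μ(133) = 1, μ(134) = 1, μ(135) = 0, μ(136) = 0, μ(137) = -1, μ(138) = -1, μ(139) = -1, μ(140) = 0, μ(141) = 1, μ(142) = 1, μ(143) = 1, μ(144) = 0, μ(145) = 1, μ(146) = 1, μ(147) = 0, μ(148) = 0, μ(149) = -1, μ(150) = 0, μ(151) = -1, μ(152) = 0, μ(153) = 0, μ(154) = -1, μ(155) = 1, μ(156) = 0, μ(157) = -1, μ(158) = 1, μ(159) = 1, μ(160) = 0, μ(161) = 1, μ(162) = 0, μ(163) = -1, μ(164) = 0, μ(165) = -1. Summing all 165 values: -1. (Mertens function M(x) = Σ_{n ≤ x} μ(n); on average M(x) should be small (PNT ⟺ M(x) = o(x)).)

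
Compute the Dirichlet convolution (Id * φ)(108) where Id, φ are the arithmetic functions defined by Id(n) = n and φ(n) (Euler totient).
(Id * φ)(108) = 648

Divisors of 108: [1, 2, 3, 4, 6, 9, 12, 18, 27, 36, 54, 108]. For each d | 108:
  d = 1: Id(1) · φ(108/1) = 1 · 36 = 36
  d = 2: Id(2) · φ(108/2) = 2 · 18 = 36
  d = 3: Id(3) · φ(108/3) = 3 · 12 = 36
  d = 4: Id(4) · φ(108/4) = 4 · 18 = 72
  d = 6: Id(6) · φ(108/6) = 6 · 6 = 36
  d = 9: Id(9) · φ(108/9) = 9 · 4 = 36
  d = 12: Id(12) · φ(108/12) = 12 · 6 = 72
  d = 18: Id(18) · φ(108/18) = 18 · 2 = 36
  d = 27: Id(27) · φ(108/27) = 27 · 2 = 54
  d = 36: Id(36) · φ(108/36) = 36 · 2 = 72
  d = 54: Id(54) · φ(108/54) = 54 · 1 = 54
  d = 108: Id(108) · φ(108/108) = 108 · 1 = 108
Summing: (Id * φ)(108) = 36 + 36 + 36 + 72 + 36 + 36 + 72 + 36 + 54 + 72 + 54 + 108 = 648.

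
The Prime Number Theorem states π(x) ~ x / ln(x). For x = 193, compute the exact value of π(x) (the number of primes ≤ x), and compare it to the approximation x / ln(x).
π(193) = 44;  x/ln(x) ≈ 36.67;  relative error ≈ 16.65%.

Directly count primes up to 193: π(193) = 44. The PNT approximation gives 193/ln(193) ≈ 193/5.26269 ≈ 36.67. Relative error (π(x) − x/ln(x)) / π(x) ≈ 16.65%; the approximation is known to undercount slightly (Li(x) is a better estimate).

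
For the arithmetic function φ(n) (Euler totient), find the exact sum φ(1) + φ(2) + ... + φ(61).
Σ_{n ≤ 61} φ(n) = 1162

Compute φ(n) for each 1 ≤ n ≤ 61: φ(1) = 1, φ(2) = 1, φ(3) = 2, φ(4) = 2, φ(5) = 4, φ(6) = 2, φ(7) = 6, φ(8) = 4, φ(9) = 6, φ(10) = 4, φ(11) = 10, φ(12) = 4, φ(13) = 12, φ(14) = 6, φ(15) = 8, φ(16) = 8, φ(17) = 16, φ(18) = 6, φ(19) = 18, φ(20) = 8, φ(21) = 12, φ(22) = 10, φ(23) = 22, φ(24) = 8, φ(25) = 20, φ(26) = 12, φ(27) = 18, φ(28) = 12, φ(29) = 28, φ(30) = 8, φ(31) = 30, φ(32) = 16, φ(33) = 20, φ(34) = 16, φ(35) = 24, φ(36) = 12, φ(37) = 36, φ(38) = 18, φ(39) = 24, φ(40) = 16, φ(41) = 40, φ(42) = 12, φ(43) = 42, φ(44) = 20, φ(45) = 24, φ(46) = 22, φ(47) = 46, φ(48) = 16, φ(49) = 42, φ(50) = 20, φ(51) = 32, φ(52) = 24, φ(53) = 52, φ(54) = 18, φ(55) = 40, φ(56) = 24, φ(57) = 36, φ(58) = 28, φ(59) = 58, φ(60) = 16, φ(61) = 60. Summing all 61 values: 1162. (Average order: Σ_{n ≤ x} φ(n) ~ (3/π²) x². For x = 61, (3/π²)·61² ≈ 1131.05.)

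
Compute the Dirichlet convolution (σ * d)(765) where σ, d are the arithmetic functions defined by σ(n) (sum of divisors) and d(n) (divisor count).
(σ * d)(765) = 3840

Divisors of 765: [1, 3, 5, 9, 15, 17, 45, 51, 85, 153, 255, 765]. For each d | 765:
  d = 1: σ(1) · d(765/1) = 1 · 12 = 12
  d = 3: σ(3) · d(765/3) = 4 · 8 = 32
  d = 5: σ(5) · d(765/5) = 6 · 6 = 36
  d = 9: σ(9) · d(765/9) = 13 · 4 = 52
  d = 15: σ(15) · d(765/15) = 24 · 4 = 96
  d = 17: σ(17) · d(765/17) = 18 · 6 = 108
  d = 45: σ(45) · d(765/45) = 78 · 2 = 156
  d = 51: σ(51) · d(765/51) = 72 · 4 = 288
  d = 85: σ(85) · d(765/85) = 108 · 3 = 324
  d = 153: σ(153) · d(765/153) = 234 · 2 = 468
  d = 255: σ(255) · d(765/255) = 432 · 2 = 864
  d = 765: σ(765) · d(765/765) = 1404 · 1 = 1404
Summing: (σ * d)(765) = 12 + 32 + 36 + 52 + 96 + 108 + 156 + 288 + 324 + 468 + 864 + 1404 = 3840.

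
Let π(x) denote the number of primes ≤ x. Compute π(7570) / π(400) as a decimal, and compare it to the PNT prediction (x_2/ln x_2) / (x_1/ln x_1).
π(7570)/π(400) = 960/78 ≈ 12.3077;  PNT prediction ≈ 12.6947.

π(400) = 78 and π(7570) = 960, so π(7570)/π(400) ≈ 12.3077. The PNT-predicted ratio is (7570/ln(7570)) / (400/ln(400)) ≈ 12.6947. The two agree to within a few percent, as expected.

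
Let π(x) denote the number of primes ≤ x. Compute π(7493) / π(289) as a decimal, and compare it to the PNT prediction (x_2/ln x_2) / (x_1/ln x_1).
π(7493)/π(289) = 949/61 ≈ 15.5574;  PNT prediction ≈ 16.4671.

π(289) = 61 and π(7493) = 949, so π(7493)/π(289) ≈ 15.5574. The PNT-predicted ratio is (7493/ln(7493)) / (289/ln(289)) ≈ 16.4671. The two agree to within a few percent, as expected.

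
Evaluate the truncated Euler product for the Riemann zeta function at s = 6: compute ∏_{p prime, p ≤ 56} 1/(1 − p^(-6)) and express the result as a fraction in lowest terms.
∏ = 16399916697843255011967930971578711261087839227653922144798329822985430357794635/16120340632419383592544649060829667066167081196619966516987203957241678930116608

The primes p ≤ 56 are [2, 3, 5, 7, 11, 13, 17, 19, 23, 29, 31, 37, 41, 43, 47, 53]. For each prime, (1 − 1/p^6)^(-1) = p^6 / (p^6 − 1). The product is (1 − 1/2^6)^(-1), (1 − 1/3^6)^(-1), (1 − 1/5^6)^(-1), (1 − 1/7^6)^(-1), (1 − 1/11^6)^(-1), (1 − 1/13^6)^(-1), (1 − 1/17^6)^(-1), (1 − 1/19^6)^(-1), (1 − 1/23^6)^(-1), (1 − 1/29^6)^(-1), (1 − 1/31^6)^(-1), (1 − 1/37^6)^(-1), (1 − 1/41^6)^(-1), (1 − 1/43^6)^(-1), (1 − 1/47^6)^(-1), (1 − 1/53^6)^(-1) = ∏ p^6 / (p^6 − 1) = 16399916697843255011967930971578711261087839227653922144798329822985430357794635/16120340632419383592544649060829667066167081196619966516987203957241678930116608.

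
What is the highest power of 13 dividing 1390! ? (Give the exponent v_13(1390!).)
v_13(1390!) = 114

Legendre's formula: v_p(n!) = Σ_{k ≥ 1} ⌊n / p^k⌋. For p = 13, n = 1390, the terms are:
  ⌊1390/13^1⌋ = ⌊1390/13⌋ = 106
  ⌊1390/13^2⌋ = ⌊1390/169⌋ = 8
(the next term ⌊1390/13^3⌋ = 0, terminating the sum). Summing: v_13(1390!) = 106 + 8 = 114.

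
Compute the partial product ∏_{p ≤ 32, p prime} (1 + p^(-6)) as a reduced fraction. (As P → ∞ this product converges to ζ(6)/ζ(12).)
∏ = 27817995139941732182652708678753385001734002671757520/27350499395438163022926501194256392285250955967934357

The primes p ≤ 32 are [2, 3, 5, 7, 11, 13, 17, 19, 23, 29, 31]. For each, (1 + 1/p^6) = (p^6 + 1)/p^6. Multiplying these fractions over p ∈ [2, 3, 5, 7, 11, 13, 17, 19, 23, 29, 31] gives 27817995139941732182652708678753385001734002671757520/27350499395438163022926501194256392285250955967934357. (In the limit P → ∞ this tends to ζ(6)/ζ(12).)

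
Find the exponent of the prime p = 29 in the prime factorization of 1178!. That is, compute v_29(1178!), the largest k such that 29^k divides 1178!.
v_29(1178!) = 41

Legendre's formula: v_p(n!) = Σ_{k ≥ 1} ⌊n / p^k⌋. For p = 29, n = 1178, the terms are:
  ⌊1178/29^1⌋ = ⌊1178/29⌋ = 40
  ⌊1178/29^2⌋ = ⌊1178/841⌋ = 1
(the next term ⌊1178/29^3⌋ = 0, terminating the sum). Summing: v_29(1178!) = 40 + 1 = 41.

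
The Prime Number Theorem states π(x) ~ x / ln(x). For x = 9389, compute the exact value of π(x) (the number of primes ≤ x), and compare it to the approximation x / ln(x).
π(9389) = 1160;  x/ln(x) ≈ 1026.42;  relative error ≈ 11.52%.

Directly count primes up to 9389: π(9389) = 1160. The PNT approximation gives 9389/ln(9389) ≈ 9389/9.14729 ≈ 1026.42. Relative error (π(x) − x/ln(x)) / π(x) ≈ 11.52%; the approximation is known to undercount slightly (Li(x) is a better estimate).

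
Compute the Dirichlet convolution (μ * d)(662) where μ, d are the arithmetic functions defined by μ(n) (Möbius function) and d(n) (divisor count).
(μ * d)(662) = 1

Divisors of 662: [1, 2, 331, 662]. For each d | 662:
  d = 1: μ(1) · d(662/1) = 1 · 4 = 4
  d = 2: μ(2) · d(662/2) = -1 · 2 = -2
  d = 331: μ(331) · d(662/331) = -1 · 2 = -2
  d = 662: μ(662) · d(662/662) = 1 · 1 = 1
Summing: (μ * d)(662) = 4 + -2 + -2 + 1 = 1.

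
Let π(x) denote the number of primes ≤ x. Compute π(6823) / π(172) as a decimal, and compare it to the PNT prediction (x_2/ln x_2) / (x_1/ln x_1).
π(6823)/π(172) = 877/39 ≈ 22.4872;  PNT prediction ≈ 23.1301.

π(172) = 39 and π(6823) = 877, so π(6823)/π(172) ≈ 22.4872. The PNT-predicted ratio is (6823/ln(6823)) / (172/ln(172)) ≈ 23.1301. The two agree to within a few percent, as expected.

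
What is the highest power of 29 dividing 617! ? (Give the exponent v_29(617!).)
v_29(617!) = 21

Legendre's formula: v_p(n!) = Σ_{k ≥ 1} ⌊n / p^k⌋. For p = 29, n = 617, the terms are:
  ⌊617/29^1⌋ = ⌊617/29⌋ = 21
(the next term ⌊617/29^2⌋ = 0, terminating the sum). Summing: v_29(617!) = 21 = 21.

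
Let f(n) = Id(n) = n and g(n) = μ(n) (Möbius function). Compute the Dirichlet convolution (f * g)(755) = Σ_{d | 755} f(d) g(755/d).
(Id * μ)(755) = 600

Divisors of 755: [1, 5, 151, 755]. For each d | 755:
  d = 1: Id(1) · μ(755/1) = 1 · 1 = 1
  d = 5: Id(5) · μ(755/5) = 5 · -1 = -5
  d = 151: Id(151) · μ(755/151) = 151 · -1 = -151
  d = 755: Id(755) · μ(755/755) = 755 · 1 = 755
Summing: (Id * μ)(755) = 1 + -5 + -151 + 755 = 600.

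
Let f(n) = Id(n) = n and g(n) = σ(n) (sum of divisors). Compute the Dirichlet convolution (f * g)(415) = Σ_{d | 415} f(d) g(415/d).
(Id * σ)(415) = 1837

Divisors of 415: [1, 5, 83, 415]. For each d | 415:
  d = 1: Id(1) · σ(415/1) = 1 · 504 = 504
  d = 5: Id(5) · σ(415/5) = 5 · 84 = 420
  d = 83: Id(83) · σ(415/83) = 83 · 6 = 498
  d = 415: Id(415) · σ(415/415) = 415 · 1 = 415
Summing: (Id * σ)(415) = 504 + 420 + 498 + 415 = 1837.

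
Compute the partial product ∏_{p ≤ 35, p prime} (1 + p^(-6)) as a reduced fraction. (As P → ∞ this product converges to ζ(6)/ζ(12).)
∏ = 27817995139941732182652708678753385001734002671757520/27350499395438163022926501194256392285250955967934357

The primes p ≤ 35 are [2, 3, 5, 7, 11, 13, 17, 19, 23, 29, 31]. For each, (1 + 1/p^6) = (p^6 + 1)/p^6. Multiplying these fractions over p ∈ [2, 3, 5, 7, 11, 13, 17, 19, 23, 29, 31] gives 27817995139941732182652708678753385001734002671757520/27350499395438163022926501194256392285250955967934357. (In the limit P → ∞ this tends to ζ(6)/ζ(12).)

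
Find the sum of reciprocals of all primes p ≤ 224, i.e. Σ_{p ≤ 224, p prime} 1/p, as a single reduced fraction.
Σ 1/p = 718699639327957473429492425322377115938612460993073775465130392853544377727917042657991/367009731827331916465034565550136732339800312955331782619462457039988073311157667212930

π(224) = 48, so the primes ≤ 224 are [2, 3, 5, 7, 11, 13, 17, 19, 23, 29, 31, 37, 41, 43, 47, 53, 59, 61, 67, 71, 73, 79, 83, 89, 97, 101, 103, 107, 109, 113, 127, 131, 137, 139, 149, 151, 157, 163, 167, 173, 179, 181, 191, 193, 197, 199, 211, 223]. Summing 1/p over these primes: 718699639327957473429492425322377115938612460993073775465130392853544377727917042657991/367009731827331916465034565550136732339800312955331782619462457039988073311157667212930 ≈ 1.9583. Mertens estimate ln ln(224) + 0.2615 ≈ 1.9501.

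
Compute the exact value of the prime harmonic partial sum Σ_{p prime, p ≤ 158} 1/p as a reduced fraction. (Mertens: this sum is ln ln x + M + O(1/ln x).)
Σ 1/p = 67195167335560670940823020383181530154843058347995389615845419/35375166993717494840635767087951744212057570647889977422429870

π(158) = 37, so the primes ≤ 158 are [2, 3, 5, 7, 11, 13, 17, 19, 23, 29, 31, 37, 41, 43, 47, 53, 59, 61, 67, 71, 73, 79, 83, 89, 97, 101, 103, 107, 109, 113, 127, 131, 137, 139, 149, 151, 157]. Summing 1/p over these primes: 67195167335560670940823020383181530154843058347995389615845419/35375166993717494840635767087951744212057570647889977422429870 ≈ 1.8995. Mertens estimate ln ln(158) + 0.2615 ≈ 1.8834.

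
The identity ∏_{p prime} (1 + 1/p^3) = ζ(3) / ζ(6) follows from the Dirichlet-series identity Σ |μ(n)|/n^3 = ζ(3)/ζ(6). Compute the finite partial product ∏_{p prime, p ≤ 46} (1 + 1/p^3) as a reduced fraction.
∏ = 77199709041125603078439960576/65340146372601957980502060935

The primes p ≤ 46 are [2, 3, 5, 7, 11, 13, 17, 19, 23, 29, 31, 37, 41, 43]. For each, (1 + 1/p^3) = (p^3 + 1)/p^3. Multiplying these fractions over p ∈ [2, 3, 5, 7, 11, 13, 17, 19, 23, 29, 31, 37, 41, 43] gives 77199709041125603078439960576/65340146372601957980502060935. (In the limit P → ∞ this tends to ζ(3)/ζ(6).)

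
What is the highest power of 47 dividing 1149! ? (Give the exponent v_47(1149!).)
v_47(1149!) = 24

Legendre's formula: v_p(n!) = Σ_{k ≥ 1} ⌊n / p^k⌋. For p = 47, n = 1149, the terms are:
  ⌊1149/47^1⌋ = ⌊1149/47⌋ = 24
(the next term ⌊1149/47^2⌋ = 0, terminating the sum). Summing: v_47(1149!) = 24 = 24.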